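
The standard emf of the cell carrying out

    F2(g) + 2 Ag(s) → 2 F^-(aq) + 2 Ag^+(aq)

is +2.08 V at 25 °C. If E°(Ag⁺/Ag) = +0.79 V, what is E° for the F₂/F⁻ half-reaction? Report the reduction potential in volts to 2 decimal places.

+2.87 V

In the reaction as written the F₂/F⁻ couple is reduced (cathode) and Ag⁺/Ag is oxidized (anode), so E°cell = E°(F₂/F⁻) − E°(Ag⁺/Ag).
E°(F₂/F⁻) = E°cell + E°(anode) = +2.08 + (+0.79) = +2.87 V.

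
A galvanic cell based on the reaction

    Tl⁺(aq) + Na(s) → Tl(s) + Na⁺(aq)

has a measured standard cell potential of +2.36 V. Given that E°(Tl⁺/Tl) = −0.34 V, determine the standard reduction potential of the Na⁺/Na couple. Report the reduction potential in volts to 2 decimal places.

−2.70 V

In the reaction as written the Tl⁺/Tl couple is reduced (cathode) and Na⁺/Na is oxidized (anode), so E°cell = E°(Tl⁺/Tl) − E°(Na⁺/Na).
E°(Na⁺/Na) = E°(cathode) − E°cell = −0.34 − (+2.36) = −2.70 V.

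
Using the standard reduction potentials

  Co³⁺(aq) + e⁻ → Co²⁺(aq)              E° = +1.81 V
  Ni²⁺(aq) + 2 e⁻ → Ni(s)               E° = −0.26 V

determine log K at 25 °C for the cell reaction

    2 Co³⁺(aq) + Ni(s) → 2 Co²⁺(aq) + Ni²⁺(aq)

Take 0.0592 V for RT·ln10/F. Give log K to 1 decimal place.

The Co³⁺/Co²⁺ couple is reduced (cathode); E°cell = +1.81 − (−0.26) = +2.07 V with n = 2.
At equilibrium E = 0, so log K = nE°cell / 0.0592 = (2)(+2.07) / 0.0592 = 69.9.

log K = 69.9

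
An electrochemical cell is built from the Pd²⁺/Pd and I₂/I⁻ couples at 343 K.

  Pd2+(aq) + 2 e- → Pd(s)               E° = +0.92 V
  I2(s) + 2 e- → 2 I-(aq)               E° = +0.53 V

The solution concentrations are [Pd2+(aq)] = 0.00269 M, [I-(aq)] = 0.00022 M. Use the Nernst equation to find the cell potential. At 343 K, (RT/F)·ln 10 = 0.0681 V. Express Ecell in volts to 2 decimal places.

The Pd²⁺/Pd couple has the more positive E°, so it is the cathode; I₂/I⁻ is the anode.
E°cell = E°cat − E°an = +0.92 − (+0.53) = +0.39 V; n = 2.
For the overall reaction Pd2+(aq) + 2 I-(aq) → Pd(s) + I2(s), Q = 1 / ([Pd2+(aq)]·[I-(aq)]^2) = 7.68×10^9, giving log Q = 9.885.
E = E° − (0.0681/n)·log Q = +0.39 − (0.0681/2)(9.885) = +0.05 V.

+0.05 V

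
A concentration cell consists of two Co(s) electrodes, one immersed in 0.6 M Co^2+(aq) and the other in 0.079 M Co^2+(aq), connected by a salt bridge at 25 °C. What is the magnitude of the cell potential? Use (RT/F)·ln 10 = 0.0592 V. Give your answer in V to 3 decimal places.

For a concentration cell E°cell = 0, since both electrodes use the same couple.
The compartment with the higher Co^2+(aq) concentration (0.6 M) acts as the cathode; ions are reduced there and produced at the dilute (0.079 M) anode.
With n = 2, Ecell = −(0.0592/2)·log([dilute]/[conc]) = −(0.0592/2)·log(0.079/0.6) = +0.026 V.

0.026 V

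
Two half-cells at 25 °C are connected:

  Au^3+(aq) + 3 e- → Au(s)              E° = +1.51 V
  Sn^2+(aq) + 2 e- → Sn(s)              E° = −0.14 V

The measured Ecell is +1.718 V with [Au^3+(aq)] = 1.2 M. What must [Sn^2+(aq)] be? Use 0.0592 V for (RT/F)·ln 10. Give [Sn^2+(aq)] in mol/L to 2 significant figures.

Au³⁺/Au is the cathode (higher E°); E°cell = +1.51 − (−0.14) = +1.65 V with n = 6.
Since E = E° − (0.0592/n)·log Q, log Q = n(E° − E)/0.0592 = −6.892.
The balanced reaction is 2 Au^3+(aq) + 3 Sn(s) → 2 Au(s) + 3 Sn^2+(aq), so Q = [Sn^2+(aq)]^3 / [Au^3+(aq)]^2.
Isolating [Sn^2+(aq)] in Q = 10^{−6.892} yields log [Sn^2+(aq)] = −2.245, i.e. 0.0057 M.

0.0057 M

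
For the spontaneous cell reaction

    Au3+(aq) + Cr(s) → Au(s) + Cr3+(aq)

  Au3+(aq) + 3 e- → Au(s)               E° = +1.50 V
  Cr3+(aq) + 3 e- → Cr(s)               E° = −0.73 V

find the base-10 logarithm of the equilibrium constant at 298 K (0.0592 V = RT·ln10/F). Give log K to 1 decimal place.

log K = 113.0

The Au³⁺/Au couple is reduced (cathode); E°cell = +1.50 − (−0.73) = +2.23 V with n = 3.
At equilibrium E = 0, so log K = nE°cell / 0.0592 = (3)(+2.23) / 0.0592 = 113.0.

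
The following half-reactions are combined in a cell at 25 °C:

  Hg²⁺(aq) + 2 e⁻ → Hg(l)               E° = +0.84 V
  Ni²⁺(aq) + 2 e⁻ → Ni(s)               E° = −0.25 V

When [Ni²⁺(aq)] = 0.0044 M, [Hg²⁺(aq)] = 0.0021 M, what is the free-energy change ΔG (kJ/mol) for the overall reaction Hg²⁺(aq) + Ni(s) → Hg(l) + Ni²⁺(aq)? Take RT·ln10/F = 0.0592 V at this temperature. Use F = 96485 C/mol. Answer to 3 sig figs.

With Hg²⁺/Hg reduced at the cathode, E°cell = +0.84 − (−0.25) = +1.09 V and n = 2.
Here Q = [Ni²⁺(aq)] / [Hg²⁺(aq)] = 2.1 (log Q = 0.321), giving E = +1.09 − (0.0592/2)·(0.321) = +1.0805 V.
Then ΔG = −nFE = −2 × 96485 × +1.0805 J/mol = −209 kJ/mol.

−209 kJ/mol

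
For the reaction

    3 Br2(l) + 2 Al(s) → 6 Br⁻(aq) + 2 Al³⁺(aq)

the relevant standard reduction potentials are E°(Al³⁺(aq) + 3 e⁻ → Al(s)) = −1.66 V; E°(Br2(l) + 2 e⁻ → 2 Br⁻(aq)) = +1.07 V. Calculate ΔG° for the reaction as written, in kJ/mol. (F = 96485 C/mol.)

In the reaction as written Br2(l) is reduced, so the Br₂/Br⁻ couple is the cathode and Al³⁺/Al is the anode.
E°cell = +1.07 − (−1.66) = +2.73 V; balancing electrons gives n = 6.
ΔG° = −nFE°cell = −(6)(96485)(+2.73) J/mol = −1580 kJ/mol.

−1580 kJ/mol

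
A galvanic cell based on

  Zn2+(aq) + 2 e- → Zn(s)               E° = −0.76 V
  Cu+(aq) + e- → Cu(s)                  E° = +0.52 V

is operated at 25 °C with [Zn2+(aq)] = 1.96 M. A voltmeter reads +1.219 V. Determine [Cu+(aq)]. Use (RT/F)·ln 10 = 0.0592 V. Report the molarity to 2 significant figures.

Cu⁺/Cu is the cathode (higher E°); E°cell = +0.52 − (−0.76) = +1.28 V with n = 2.
Since E = E° − (0.0592/n)·log Q, log Q = n(E° − E)/0.0592 = 2.061.
For 2 Cu+(aq) + Zn(s) → 2 Cu(s) + Zn2+(aq), the reaction quotient is Q = [Zn2+(aq)] / [Cu+(aq)]^2.
Substituting the known concentrations and solving, log [Cu+(aq)] = −0.884 and [Cu+(aq)] = 0.13 M.

0.13 M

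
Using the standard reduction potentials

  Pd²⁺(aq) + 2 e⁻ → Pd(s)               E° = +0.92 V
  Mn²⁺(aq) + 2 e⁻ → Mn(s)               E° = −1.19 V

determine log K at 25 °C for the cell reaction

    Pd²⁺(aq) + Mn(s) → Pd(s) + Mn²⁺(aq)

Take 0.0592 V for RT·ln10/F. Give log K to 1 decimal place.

The Pd²⁺/Pd couple is reduced (cathode); E°cell = +0.92 − (−1.19) = +2.11 V with n = 2.
At equilibrium E = 0, so log K = nE°cell / 0.0592 = (2)(+2.11) / 0.0592 = 71.3.

log K = 71.3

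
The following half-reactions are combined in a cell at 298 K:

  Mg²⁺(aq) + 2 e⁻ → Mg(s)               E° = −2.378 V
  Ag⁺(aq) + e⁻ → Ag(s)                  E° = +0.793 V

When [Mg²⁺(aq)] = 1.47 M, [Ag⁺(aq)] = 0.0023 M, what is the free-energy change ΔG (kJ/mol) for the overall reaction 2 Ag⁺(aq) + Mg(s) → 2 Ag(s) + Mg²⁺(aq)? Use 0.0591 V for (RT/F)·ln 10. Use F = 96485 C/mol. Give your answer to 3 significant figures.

With Ag⁺/Ag reduced at the cathode, E°cell = +0.793 − (−2.378) = +3.171 V and n = 2.
Here Q = [Mg²⁺(aq)] / [Ag⁺(aq)]^2 = 2.78×10^5 (log Q = 5.444), giving E = +3.171 − (0.0591/2)·(5.444) = +3.0101 V.
Then ΔG = −nFE = −2 × 96485 × +3.0101 J/mol = −581 kJ/mol.

−581 kJ/mol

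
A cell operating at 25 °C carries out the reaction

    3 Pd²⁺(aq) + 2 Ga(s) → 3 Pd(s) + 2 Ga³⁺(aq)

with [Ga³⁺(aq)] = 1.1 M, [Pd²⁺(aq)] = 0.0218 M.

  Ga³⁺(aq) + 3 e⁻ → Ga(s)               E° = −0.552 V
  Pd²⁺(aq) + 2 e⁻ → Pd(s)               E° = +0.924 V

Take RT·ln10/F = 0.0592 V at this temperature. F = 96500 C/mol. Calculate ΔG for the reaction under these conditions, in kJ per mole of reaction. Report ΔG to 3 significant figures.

−826 kJ/mol

With Pd²⁺/Pd reduced at the cathode, E°cell = +0.924 − (−0.552) = +1.476 V and n = 6.
Here Q = [Ga³⁺(aq)]^2 / [Pd²⁺(aq)]^3 = 1.17×10^5 (log Q = 5.067), giving E = +1.476 − (0.0592/6)·(5.067) = +1.4260 V.
Then ΔG = −nFE = −6 × 96500 × +1.4260 J/mol = −826 kJ/mol.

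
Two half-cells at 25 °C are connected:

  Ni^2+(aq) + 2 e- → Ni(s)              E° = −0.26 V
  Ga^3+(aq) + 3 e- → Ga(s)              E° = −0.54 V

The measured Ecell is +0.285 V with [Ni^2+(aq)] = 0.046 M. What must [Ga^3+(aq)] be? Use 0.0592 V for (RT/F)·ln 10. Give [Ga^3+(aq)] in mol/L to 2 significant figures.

0.0055 M

Ni²⁺/Ni is the cathode (higher E°); E°cell = −0.26 − (−0.54) = +0.28 V with n = 6.
Since E = E° − (0.0592/n)·log Q, log Q = n(E° − E)/0.0592 = −0.507.
Balancing electrons gives 3 Ni^2+(aq) + 2 Ga(s) → 3 Ni(s) + 2 Ga^3+(aq); thus Q = [Ga^3+(aq)]^2 / [Ni^2+(aq)]^3.
Isolating [Ga^3+(aq)] in Q = 10^{−0.507} yields log [Ga^3+(aq)] = −2.259, i.e. 0.0055 M.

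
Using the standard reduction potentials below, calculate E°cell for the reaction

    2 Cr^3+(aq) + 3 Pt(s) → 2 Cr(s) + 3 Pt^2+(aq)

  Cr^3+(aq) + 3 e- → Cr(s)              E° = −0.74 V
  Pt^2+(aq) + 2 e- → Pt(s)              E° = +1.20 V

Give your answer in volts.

−1.94 V

Cr^3+(aq) gains electrons, so the Cr³⁺/Cr couple is the cathode; the Pt²⁺/Pt couple is the anode.
E°cell = E°(cathode) − E°(anode) = −0.74 − (+1.20) = −1.94 V.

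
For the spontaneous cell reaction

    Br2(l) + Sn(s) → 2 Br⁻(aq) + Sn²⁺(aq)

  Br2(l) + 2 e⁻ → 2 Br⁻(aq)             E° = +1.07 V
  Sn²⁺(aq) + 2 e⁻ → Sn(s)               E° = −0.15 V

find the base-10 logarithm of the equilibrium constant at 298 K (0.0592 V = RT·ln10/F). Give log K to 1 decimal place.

The Br₂/Br⁻ couple is reduced (cathode); E°cell = +1.07 − (−0.15) = +1.22 V with n = 2.
At equilibrium E = 0, so log K = nE°cell / 0.0592 = (2)(+1.22) / 0.0592 = 41.2.

log K = 41.2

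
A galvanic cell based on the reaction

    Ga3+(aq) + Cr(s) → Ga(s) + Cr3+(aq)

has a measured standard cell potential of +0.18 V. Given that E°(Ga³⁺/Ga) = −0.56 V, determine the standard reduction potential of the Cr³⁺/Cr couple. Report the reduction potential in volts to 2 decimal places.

In the reaction as written the Ga³⁺/Ga couple is reduced (cathode) and Cr³⁺/Cr is oxidized (anode), so E°cell = E°(Ga³⁺/Ga) − E°(Cr³⁺/Cr).
E°(Cr³⁺/Cr) = E°(cathode) − E°cell = −0.56 − (+0.18) = −0.74 V.

−0.74 V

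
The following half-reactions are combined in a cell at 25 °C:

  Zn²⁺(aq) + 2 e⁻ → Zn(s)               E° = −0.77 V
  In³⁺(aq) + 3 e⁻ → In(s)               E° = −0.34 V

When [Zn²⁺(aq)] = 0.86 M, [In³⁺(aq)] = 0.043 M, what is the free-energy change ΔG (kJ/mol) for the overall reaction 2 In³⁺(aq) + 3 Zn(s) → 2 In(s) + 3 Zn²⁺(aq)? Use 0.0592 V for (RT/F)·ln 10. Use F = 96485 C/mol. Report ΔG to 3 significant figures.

E°cell = −0.34 − (−0.77) = +0.43 V; the balanced reaction transfers n = 6 electrons.
Q = [Zn²⁺(aq)]^3 / [In³⁺(aq)]^2 = 344, so log Q = 2.537 and E = +0.43 − (0.0592/6)(2.537) = +0.4050 V.
Then ΔG = −nFE = −6 × 96485 × +0.4050 J/mol = −234 kJ/mol.

−234 kJ/mol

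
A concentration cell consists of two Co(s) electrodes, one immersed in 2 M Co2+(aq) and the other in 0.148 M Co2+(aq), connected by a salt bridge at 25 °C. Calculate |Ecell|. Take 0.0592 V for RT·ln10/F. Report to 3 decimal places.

0.033 V

For a concentration cell E°cell = 0, since both electrodes use the same couple.
The compartment with the higher Co2+(aq) concentration (2 M) acts as the cathode; ions are reduced there and produced at the dilute (0.148 M) anode.
With n = 2, Ecell = −(0.0592/2)·log([dilute]/[conc]) = −(0.0592/2)·log(0.148/2) = +0.033 V.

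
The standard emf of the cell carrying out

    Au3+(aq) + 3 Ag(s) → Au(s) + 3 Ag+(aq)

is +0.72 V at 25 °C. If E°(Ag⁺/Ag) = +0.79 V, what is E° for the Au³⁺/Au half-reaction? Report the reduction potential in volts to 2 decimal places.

In the reaction as written the Au³⁺/Au couple is reduced (cathode) and Ag⁺/Ag is oxidized (anode), so E°cell = E°(Au³⁺/Au) − E°(Ag⁺/Ag).
E°(Au³⁺/Au) = E°cell + E°(anode) = +0.72 + (+0.79) = +1.51 V.

+1.51 V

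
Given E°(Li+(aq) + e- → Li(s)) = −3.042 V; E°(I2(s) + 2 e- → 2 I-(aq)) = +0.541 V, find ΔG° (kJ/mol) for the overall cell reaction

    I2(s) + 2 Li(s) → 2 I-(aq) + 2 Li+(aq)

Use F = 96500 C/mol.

In the reaction as written I2(s) is reduced, so the I₂/I⁻ couple is the cathode and Li⁺/Li is the anode.
E°cell = +0.541 − (−3.042) = +3.583 V; balancing electrons gives n = 2.
ΔG° = −nFE°cell = −(2)(96500)(+3.583) J/mol = −692 kJ/mol.

−692 kJ/mol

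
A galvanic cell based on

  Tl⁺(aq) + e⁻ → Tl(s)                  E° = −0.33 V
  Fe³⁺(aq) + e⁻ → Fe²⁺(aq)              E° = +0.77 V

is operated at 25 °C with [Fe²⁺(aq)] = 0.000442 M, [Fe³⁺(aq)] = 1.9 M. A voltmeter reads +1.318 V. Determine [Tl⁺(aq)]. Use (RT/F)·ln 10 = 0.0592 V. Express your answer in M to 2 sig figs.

0.89 M

Fe³⁺/Fe²⁺ is the cathode (higher E°); E°cell = +0.77 − (−0.33) = +1.10 V with n = 1.
Since E = E° − (0.0592/n)·log Q, log Q = n(E° − E)/0.0592 = −3.682.
The balanced reaction is Fe³⁺(aq) + Tl(s) → Fe²⁺(aq) + Tl⁺(aq), so Q = ([Fe²⁺(aq)]·[Tl⁺(aq)]) / [Fe³⁺(aq)].
Solving for the unknown gives log [Tl⁺(aq)] = −0.049, so [Tl⁺(aq)] ≈ 0.89 M.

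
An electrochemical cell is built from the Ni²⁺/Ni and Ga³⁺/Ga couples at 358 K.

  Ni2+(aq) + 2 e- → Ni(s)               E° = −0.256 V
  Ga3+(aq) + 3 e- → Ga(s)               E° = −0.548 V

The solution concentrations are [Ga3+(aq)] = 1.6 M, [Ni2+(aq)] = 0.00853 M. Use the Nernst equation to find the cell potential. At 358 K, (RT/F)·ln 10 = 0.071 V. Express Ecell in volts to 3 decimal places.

+0.214 V

Ni²⁺/Ni is reduced (cathode, E° = −0.256 V) and Ga³⁺/Ga is oxidized (anode).
E°cell = −0.256 − (−0.548) = +0.292 V, with n = 6 electrons transferred.
Balancing gives 3 Ni2+(aq) + 2 Ga(s) → 3 Ni(s) + 2 Ga3+(aq); hence Q = [Ga3+(aq)]^2 / [Ni2+(aq)]^3 = 4.12×10^6 (log Q = 6.615).
Applying E = E° − (RT ln10/nF)·log Q gives +0.292 − (0.071/6)(6.615) = +0.214 V.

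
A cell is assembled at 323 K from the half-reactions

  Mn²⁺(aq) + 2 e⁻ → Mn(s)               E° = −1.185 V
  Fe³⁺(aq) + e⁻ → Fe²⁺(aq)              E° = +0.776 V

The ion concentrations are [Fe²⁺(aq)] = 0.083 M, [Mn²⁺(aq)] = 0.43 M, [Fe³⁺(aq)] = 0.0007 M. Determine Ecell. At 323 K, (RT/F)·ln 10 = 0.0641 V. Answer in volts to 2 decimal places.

+1.84 V

The Fe³⁺/Fe²⁺ couple has the more positive E°, so it is the cathode; Mn²⁺/Mn is the anode.
The standard potential is +0.776 − (−1.185) = +1.961 V and the balanced reaction transfers n = 2 electrons.
Balancing gives 2 Fe³⁺(aq) + Mn(s) → 2 Fe²⁺(aq) + Mn²⁺(aq); hence Q = ([Fe²⁺(aq)]^2·[Mn²⁺(aq)]) / [Fe³⁺(aq)]^2 = 6.05×10^3 (log Q = 3.781).
Applying E = E° − (RT ln10/nF)·log Q gives +1.961 − (0.0641/2)(3.781) = +1.84 V.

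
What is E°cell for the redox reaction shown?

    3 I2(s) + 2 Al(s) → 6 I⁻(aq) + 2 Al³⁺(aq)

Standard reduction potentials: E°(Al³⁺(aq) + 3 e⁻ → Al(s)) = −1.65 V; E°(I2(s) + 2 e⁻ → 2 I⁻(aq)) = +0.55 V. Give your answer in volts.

+2.20 V

I2(s) gains electrons, so the I₂/I⁻ couple is the cathode; the Al³⁺/Al couple is the anode.
E°cell = E°(cathode) − E°(anode) = +0.55 − (−1.65) = +2.20 V.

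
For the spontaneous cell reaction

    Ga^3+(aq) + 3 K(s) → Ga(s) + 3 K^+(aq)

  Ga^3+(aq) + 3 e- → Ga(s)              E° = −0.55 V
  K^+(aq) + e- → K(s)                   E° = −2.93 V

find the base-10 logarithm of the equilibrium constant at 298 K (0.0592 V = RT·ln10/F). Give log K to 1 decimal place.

log K = 120.6

The Ga³⁺/Ga couple is reduced (cathode); E°cell = −0.55 − (−2.93) = +2.38 V with n = 3.
At equilibrium E = 0, so log K = nE°cell / 0.0592 = (3)(+2.38) / 0.0592 = 120.6.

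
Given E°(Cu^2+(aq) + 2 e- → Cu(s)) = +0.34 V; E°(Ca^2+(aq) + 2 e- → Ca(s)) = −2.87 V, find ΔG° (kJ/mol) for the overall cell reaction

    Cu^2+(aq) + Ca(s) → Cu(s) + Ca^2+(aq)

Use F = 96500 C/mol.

−620 kJ/mol

In the reaction as written Cu^2+(aq) is reduced, so the Cu²⁺/Cu couple is the cathode and Ca²⁺/Ca is the anode.
E°cell = +0.34 − (−2.87) = +3.21 V; balancing electrons gives n = 2.
ΔG° = −nFE°cell = −(2)(96500)(+3.21) J/mol = −620 kJ/mol.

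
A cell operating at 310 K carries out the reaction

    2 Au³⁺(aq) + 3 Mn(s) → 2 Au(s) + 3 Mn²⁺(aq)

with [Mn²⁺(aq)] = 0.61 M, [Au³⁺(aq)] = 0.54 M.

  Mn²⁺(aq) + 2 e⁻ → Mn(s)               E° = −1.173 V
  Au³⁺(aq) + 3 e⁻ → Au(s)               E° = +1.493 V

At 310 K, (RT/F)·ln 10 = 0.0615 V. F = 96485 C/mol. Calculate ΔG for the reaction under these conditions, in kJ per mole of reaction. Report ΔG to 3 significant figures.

E°cell = +1.493 − (−1.173) = +2.666 V; the balanced reaction transfers n = 6 electrons.
Here Q = [Mn²⁺(aq)]^3 / [Au³⁺(aq)]^2 = 0.778 (log Q = −0.109), giving E = +2.666 − (0.0615/6)·(−0.109) = +2.6671 V.
Finally ΔG = −nFE = −(6)(96485 C/mol)(+2.6671 V) = −1540 kJ/mol.

−1540 kJ/mol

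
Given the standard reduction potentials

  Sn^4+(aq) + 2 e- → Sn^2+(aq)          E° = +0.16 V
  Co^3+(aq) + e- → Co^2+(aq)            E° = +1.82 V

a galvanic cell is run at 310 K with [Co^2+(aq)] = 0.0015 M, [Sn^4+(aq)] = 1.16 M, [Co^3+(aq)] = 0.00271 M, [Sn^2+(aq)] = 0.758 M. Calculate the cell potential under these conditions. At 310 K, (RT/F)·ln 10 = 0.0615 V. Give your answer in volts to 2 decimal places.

Since E°(Co³⁺/Co²⁺) > E°(Sn⁴⁺/Sn²⁺), Co³⁺/Co²⁺ serves as the cathode.
The standard potential is +1.82 − (+0.16) = +1.66 V and the balanced reaction transfers n = 2 electrons.
Balancing gives 2 Co^3+(aq) + Sn^2+(aq) → 2 Co^2+(aq) + Sn^4+(aq); hence Q = ([Co^2+(aq)]^2·[Sn^4+(aq)]) / ([Co^3+(aq)]^2·[Sn^2+(aq)]) = 0.469 (log Q = −0.329).
Applying E = E° − (RT ln10/nF)·log Q gives +1.66 − (0.0615/2)(−0.329) = +1.67 V.

+1.67 V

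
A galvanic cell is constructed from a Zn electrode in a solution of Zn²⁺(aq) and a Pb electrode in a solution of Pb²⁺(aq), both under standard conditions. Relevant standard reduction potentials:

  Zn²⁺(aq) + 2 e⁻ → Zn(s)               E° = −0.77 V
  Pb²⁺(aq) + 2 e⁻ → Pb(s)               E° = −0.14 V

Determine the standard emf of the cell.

+0.63 V

Of the two couples in this cell, the one with the more positive reduction potential is reduced at the cathode: here that is Pb²⁺/Pb (−0.14 V); Zn²⁺/Zn (−0.77 V) is the anode.
E°cell = E°(cathode) − E°(anode) = −0.14 − (−0.77) = +0.63 V.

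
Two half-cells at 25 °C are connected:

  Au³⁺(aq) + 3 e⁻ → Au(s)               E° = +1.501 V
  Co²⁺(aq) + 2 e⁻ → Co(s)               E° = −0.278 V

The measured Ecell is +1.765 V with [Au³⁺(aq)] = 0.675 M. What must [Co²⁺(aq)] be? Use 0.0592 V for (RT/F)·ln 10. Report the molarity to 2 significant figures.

2.3 M

Au³⁺/Au is the cathode (higher E°); E°cell = +1.501 − (−0.278) = +1.779 V with n = 6.
Rearranging E = E° − (0.0592/n)·log Q gives log Q = 6(+1.779 − (+1.765))/0.0592 = 1.419.
For 2 Au³⁺(aq) + 3 Co(s) → 2 Au(s) + 3 Co²⁺(aq), the reaction quotient is Q = [Co²⁺(aq)]^3 / [Au³⁺(aq)]^2.
Substituting the known concentrations and solving, log [Co²⁺(aq)] = 0.359 and [Co²⁺(aq)] = 2.3 M.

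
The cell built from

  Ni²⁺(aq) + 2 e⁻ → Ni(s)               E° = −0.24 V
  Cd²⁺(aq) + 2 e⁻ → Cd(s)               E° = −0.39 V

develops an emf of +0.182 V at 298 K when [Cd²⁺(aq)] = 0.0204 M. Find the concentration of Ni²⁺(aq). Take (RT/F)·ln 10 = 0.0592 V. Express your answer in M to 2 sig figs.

The Ni²⁺/Ni couple has the larger reduction potential, so it is the cathode: E°cell = −0.24 − (−0.39) = +0.15 V and n = 2.
Rearranging E = E° − (0.0592/n)·log Q gives log Q = 2(+0.15 − (+0.182))/0.0592 = −1.081.
Balancing electrons gives Ni²⁺(aq) + Cd(s) → Ni(s) + Cd²⁺(aq); thus Q = [Cd²⁺(aq)] / [Ni²⁺(aq)].
Solving for the unknown gives log [Ni²⁺(aq)] = −0.609, so [Ni²⁺(aq)] ≈ 0.25 M.

0.25 M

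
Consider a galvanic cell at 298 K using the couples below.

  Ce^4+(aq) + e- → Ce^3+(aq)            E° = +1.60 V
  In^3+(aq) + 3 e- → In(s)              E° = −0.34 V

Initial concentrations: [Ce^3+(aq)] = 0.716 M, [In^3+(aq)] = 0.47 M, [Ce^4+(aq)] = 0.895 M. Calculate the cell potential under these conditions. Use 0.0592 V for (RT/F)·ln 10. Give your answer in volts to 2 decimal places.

+1.95 V

Ce⁴⁺/Ce³⁺ is reduced (cathode, E° = +1.60 V) and In³⁺/In is oxidized (anode).
E°cell = +1.60 − (−0.34) = +1.94 V, with n = 3 electrons transferred.
Balancing gives 3 Ce^4+(aq) + In(s) → 3 Ce^3+(aq) + In^3+(aq); hence Q = ([Ce^3+(aq)]^3·[In^3+(aq)]) / [Ce^4+(aq)]^3 = 0.241 (log Q = −0.619).
Applying E = E° − (RT ln10/nF)·log Q gives +1.94 − (0.0592/3)(−0.619) = +1.95 V.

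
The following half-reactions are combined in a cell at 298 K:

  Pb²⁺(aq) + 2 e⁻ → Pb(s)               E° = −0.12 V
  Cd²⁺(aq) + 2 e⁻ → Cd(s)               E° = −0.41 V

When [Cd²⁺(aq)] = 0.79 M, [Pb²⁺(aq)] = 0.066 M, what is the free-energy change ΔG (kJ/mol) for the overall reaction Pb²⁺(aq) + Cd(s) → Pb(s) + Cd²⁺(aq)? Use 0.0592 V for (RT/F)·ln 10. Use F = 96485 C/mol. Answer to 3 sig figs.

With Pb²⁺/Pb reduced at the cathode, E°cell = −0.12 − (−0.41) = +0.29 V and n = 2.
Here Q = [Cd²⁺(aq)] / [Pb²⁺(aq)] = 12 (log Q = 1.078), giving E = +0.29 − (0.0592/2)·(1.078) = +0.2581 V.
ΔG = −nFE = −(2)(96485)(+0.2581) J/mol = −49.8 kJ/mol.

−49.8 kJ/mol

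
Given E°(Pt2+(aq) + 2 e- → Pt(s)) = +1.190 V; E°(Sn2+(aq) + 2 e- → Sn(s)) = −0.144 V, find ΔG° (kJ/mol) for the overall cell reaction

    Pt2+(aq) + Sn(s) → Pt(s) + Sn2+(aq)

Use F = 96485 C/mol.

−257 kJ/mol

In the reaction as written Pt2+(aq) is reduced, so the Pt²⁺/Pt couple is the cathode and Sn²⁺/Sn is the anode.
E°cell = +1.190 − (−0.144) = +1.334 V; balancing electrons gives n = 2.
ΔG° = −nFE°cell = −(2)(96485)(+1.334) J/mol = −257 kJ/mol.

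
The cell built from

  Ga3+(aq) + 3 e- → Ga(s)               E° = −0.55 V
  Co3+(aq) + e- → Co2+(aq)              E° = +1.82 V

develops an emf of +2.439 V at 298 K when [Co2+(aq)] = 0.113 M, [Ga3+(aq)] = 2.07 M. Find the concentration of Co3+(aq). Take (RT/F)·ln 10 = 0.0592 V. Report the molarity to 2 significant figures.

2.1 M

The Co³⁺/Co²⁺ couple has the larger reduction potential, so it is the cathode: E°cell = +1.82 − (−0.55) = +2.37 V and n = 3.
From the Nernst equation, log Q = n(E° − E)/0.0592 = 3·(+2.37 − (+2.439))/0.0592 = −3.497.
The balanced reaction is 3 Co3+(aq) + Ga(s) → 3 Co2+(aq) + Ga3+(aq), so Q = ([Co2+(aq)]^3·[Ga3+(aq)]) / [Co3+(aq)]^3.
Solving for the unknown gives log [Co3+(aq)] = 0.324, so [Co3+(aq)] ≈ 2.1 M.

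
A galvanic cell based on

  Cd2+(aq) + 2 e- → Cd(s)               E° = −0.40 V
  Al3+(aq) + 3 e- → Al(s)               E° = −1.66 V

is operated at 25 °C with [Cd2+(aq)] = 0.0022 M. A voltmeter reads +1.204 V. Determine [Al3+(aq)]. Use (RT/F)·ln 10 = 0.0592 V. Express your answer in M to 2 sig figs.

0.071 M

Cd²⁺/Cd is the cathode (higher E°); E°cell = −0.40 − (−1.66) = +1.26 V with n = 6.
Since E = E° − (0.0592/n)·log Q, log Q = n(E° − E)/0.0592 = 5.676.
The balanced reaction is 3 Cd2+(aq) + 2 Al(s) → 3 Cd(s) + 2 Al3+(aq), so Q = [Al3+(aq)]^2 / [Cd2+(aq)]^3.
Substituting the known concentrations and solving, log [Al3+(aq)] = −1.148 and [Al3+(aq)] = 0.071 M.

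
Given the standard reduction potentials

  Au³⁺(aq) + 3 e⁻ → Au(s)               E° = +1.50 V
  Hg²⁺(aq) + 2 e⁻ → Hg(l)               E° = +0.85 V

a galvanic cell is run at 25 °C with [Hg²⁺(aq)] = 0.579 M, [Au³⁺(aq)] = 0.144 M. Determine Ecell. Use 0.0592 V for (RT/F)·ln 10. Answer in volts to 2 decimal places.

Since E°(Au³⁺/Au) > E°(Hg²⁺/Hg), Au³⁺/Au serves as the cathode.
E°cell = +1.50 − (+0.85) = +0.65 V, with n = 6 electrons transferred.
Balancing gives 2 Au³⁺(aq) + 3 Hg(l) → 2 Au(s) + 3 Hg²⁺(aq); hence Q = [Hg²⁺(aq)]^3 / [Au³⁺(aq)]^2 = 9.36 (log Q = 0.971).
Applying E = E° − (RT ln10/nF)·log Q gives +0.65 − (0.0592/6)(0.971) = +0.64 V.

+0.64 V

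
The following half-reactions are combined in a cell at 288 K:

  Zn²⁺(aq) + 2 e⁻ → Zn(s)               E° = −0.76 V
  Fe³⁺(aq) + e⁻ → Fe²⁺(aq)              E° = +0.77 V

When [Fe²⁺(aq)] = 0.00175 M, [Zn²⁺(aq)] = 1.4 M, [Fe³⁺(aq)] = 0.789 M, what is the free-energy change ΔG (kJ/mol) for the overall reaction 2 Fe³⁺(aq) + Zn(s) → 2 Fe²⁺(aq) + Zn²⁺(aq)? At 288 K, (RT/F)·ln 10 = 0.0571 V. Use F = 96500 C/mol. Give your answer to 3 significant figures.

The standard cell potential is +0.77 − (−0.76) = +1.53 V, with n = 2 electrons in the balanced equation.
Q = ([Fe²⁺(aq)]^2·[Zn²⁺(aq)]) / [Fe³⁺(aq)]^2 = 6.89×10^−6, so log Q = −5.162 and E = +1.53 − (0.0571/2)(−5.162) = +1.6774 V.
Finally ΔG = −nFE = −(2)(96500 C/mol)(+1.6774 V) = −324 kJ/mol.

−324 kJ/mol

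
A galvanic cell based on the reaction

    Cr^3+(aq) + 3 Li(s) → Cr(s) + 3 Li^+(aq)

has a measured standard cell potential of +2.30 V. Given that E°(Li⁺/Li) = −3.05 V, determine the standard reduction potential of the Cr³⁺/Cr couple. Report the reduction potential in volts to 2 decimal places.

In the reaction as written the Cr³⁺/Cr couple is reduced (cathode) and Li⁺/Li is oxidized (anode), so E°cell = E°(Cr³⁺/Cr) − E°(Li⁺/Li).
E°(Cr³⁺/Cr) = E°cell + E°(anode) = +2.30 + (−3.05) = −0.75 V.

−0.75 V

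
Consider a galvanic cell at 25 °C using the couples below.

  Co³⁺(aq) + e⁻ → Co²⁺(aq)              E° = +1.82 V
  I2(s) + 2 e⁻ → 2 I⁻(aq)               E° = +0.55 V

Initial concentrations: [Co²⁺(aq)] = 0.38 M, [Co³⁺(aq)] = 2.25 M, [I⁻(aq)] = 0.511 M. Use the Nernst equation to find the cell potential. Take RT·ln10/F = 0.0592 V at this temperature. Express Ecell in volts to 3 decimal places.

+1.298 V

Co³⁺/Co²⁺ is reduced (cathode, E° = +1.82 V) and I₂/I⁻ is oxidized (anode).
The standard potential is +1.82 − (+0.55) = +1.27 V and the balanced reaction transfers n = 2 electrons.
Balancing gives 2 Co³⁺(aq) + 2 I⁻(aq) → 2 Co²⁺(aq) + I2(s); hence Q = [Co²⁺(aq)]^2 / ([Co³⁺(aq)]^2·[I⁻(aq)]^2) = 0.109 (log Q = −0.962).
Applying E = E° − (RT ln10/nF)·log Q gives +1.27 − (0.0592/2)(−0.962) = +1.298 V.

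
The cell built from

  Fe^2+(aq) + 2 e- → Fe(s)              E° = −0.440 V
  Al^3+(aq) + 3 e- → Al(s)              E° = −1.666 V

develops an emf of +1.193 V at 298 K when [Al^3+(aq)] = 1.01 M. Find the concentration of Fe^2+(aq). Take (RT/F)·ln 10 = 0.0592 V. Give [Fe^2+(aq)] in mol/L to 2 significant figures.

0.077 M

The Fe²⁺/Fe couple has the larger reduction potential, so it is the cathode: E°cell = −0.440 − (−1.666) = +1.226 V and n = 6.
From the Nernst equation, log Q = n(E° − E)/0.0592 = 6·(+1.226 − (+1.193))/0.0592 = 3.345.
Balancing electrons gives 3 Fe^2+(aq) + 2 Al(s) → 3 Fe(s) + 2 Al^3+(aq); thus Q = [Al^3+(aq)]^2 / [Fe^2+(aq)]^3.
Isolating [Fe^2+(aq)] in Q = 10^{3.345} yields log [Fe^2+(aq)] = −1.112, i.e. 0.077 M.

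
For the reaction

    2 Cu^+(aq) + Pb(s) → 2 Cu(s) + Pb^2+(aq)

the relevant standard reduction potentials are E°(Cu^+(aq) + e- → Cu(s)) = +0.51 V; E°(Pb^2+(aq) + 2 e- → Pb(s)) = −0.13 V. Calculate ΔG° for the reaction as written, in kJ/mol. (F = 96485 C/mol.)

In the reaction as written Cu^+(aq) is reduced, so the Cu⁺/Cu couple is the cathode and Pb²⁺/Pb is the anode.
E°cell = +0.51 − (−0.13) = +0.64 V; balancing electrons gives n = 2.
ΔG° = −nFE°cell = −(2)(96485)(+0.64) J/mol = −124 kJ/mol.

−124 kJ/mol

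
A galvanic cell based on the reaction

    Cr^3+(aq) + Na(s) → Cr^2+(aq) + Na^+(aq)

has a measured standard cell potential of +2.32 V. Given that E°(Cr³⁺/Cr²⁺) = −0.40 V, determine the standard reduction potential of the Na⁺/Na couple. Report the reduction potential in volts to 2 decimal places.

In the reaction as written the Cr³⁺/Cr²⁺ couple is reduced (cathode) and Na⁺/Na is oxidized (anode), so E°cell = E°(Cr³⁺/Cr²⁺) − E°(Na⁺/Na).
E°(Na⁺/Na) = E°(cathode) − E°cell = −0.40 − (+2.32) = −2.72 V.

−2.72 V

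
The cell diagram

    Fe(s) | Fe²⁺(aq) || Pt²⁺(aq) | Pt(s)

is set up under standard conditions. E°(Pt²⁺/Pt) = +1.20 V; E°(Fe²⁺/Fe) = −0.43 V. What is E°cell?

+1.63 V

By convention the left-hand electrode in cell notation is the anode (oxidation) and the right-hand electrode is the cathode (reduction).
E°cell = E°(right) − E°(left) = +1.20 − (−0.43) = +1.63 V.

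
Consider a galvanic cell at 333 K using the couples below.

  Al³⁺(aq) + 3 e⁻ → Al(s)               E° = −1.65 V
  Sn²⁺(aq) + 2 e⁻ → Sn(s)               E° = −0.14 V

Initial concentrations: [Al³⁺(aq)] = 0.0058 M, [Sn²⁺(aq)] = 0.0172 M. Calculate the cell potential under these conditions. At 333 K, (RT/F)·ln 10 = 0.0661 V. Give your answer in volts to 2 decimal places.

+1.50 V

The Sn²⁺/Sn couple has the more positive E°, so it is the cathode; Al³⁺/Al is the anode.
E°cell = E°cat − E°an = −0.14 − (−1.65) = +1.51 V; n = 6.
For the overall reaction 3 Sn²⁺(aq) + 2 Al(s) → 3 Sn(s) + 2 Al³⁺(aq), Q = [Al³⁺(aq)]^2 / [Sn²⁺(aq)]^3 = 6.61, giving log Q = 0.820.
By the Nernst equation, E = +1.51 − (0.0661/6)·(0.820) = +1.50 V.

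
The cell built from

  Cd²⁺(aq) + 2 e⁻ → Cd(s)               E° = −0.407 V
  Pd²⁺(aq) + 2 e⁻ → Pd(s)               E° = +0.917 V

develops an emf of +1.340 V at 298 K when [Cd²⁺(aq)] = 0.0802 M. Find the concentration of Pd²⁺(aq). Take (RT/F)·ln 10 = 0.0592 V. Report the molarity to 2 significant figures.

With Pd²⁺/Pd at the cathode and Cd²⁺/Cd at the anode, E°cell = +0.917 − (−0.407) = +1.324 V (n = 2).
Rearranging E = E° − (0.0592/n)·log Q gives log Q = 2(+1.324 − (+1.340))/0.0592 = −0.541.
For Pd²⁺(aq) + Cd(s) → Pd(s) + Cd²⁺(aq), the reaction quotient is Q = [Cd²⁺(aq)] / [Pd²⁺(aq)].
Substituting the known concentrations and solving, log [Pd²⁺(aq)] = −0.555 and [Pd²⁺(aq)] = 0.28 M.

0.28 M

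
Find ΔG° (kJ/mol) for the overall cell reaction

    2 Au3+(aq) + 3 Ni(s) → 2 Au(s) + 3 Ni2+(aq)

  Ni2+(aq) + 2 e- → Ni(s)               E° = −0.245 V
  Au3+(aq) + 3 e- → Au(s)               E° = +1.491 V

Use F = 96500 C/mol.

In the reaction as written Au3+(aq) is reduced, so the Au³⁺/Au couple is the cathode and Ni²⁺/Ni is the anode.
E°cell = +1.491 − (−0.245) = +1.736 V; balancing electrons gives n = 6.
ΔG° = −nFE°cell = −(6)(96500)(+1.736) J/mol = −1005 kJ/mol.

−1005 kJ/mol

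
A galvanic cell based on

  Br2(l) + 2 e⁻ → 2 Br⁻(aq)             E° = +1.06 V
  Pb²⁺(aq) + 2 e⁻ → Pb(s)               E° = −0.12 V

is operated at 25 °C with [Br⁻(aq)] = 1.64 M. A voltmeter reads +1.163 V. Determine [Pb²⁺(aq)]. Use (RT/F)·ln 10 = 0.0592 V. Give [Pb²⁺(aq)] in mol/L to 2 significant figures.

1.4 M

The Br₂/Br⁻ couple has the larger reduction potential, so it is the cathode: E°cell = +1.06 − (−0.12) = +1.18 V and n = 2.
Since E = E° − (0.0592/n)·log Q, log Q = n(E° − E)/0.0592 = 0.574.
Balancing electrons gives Br2(l) + Pb(s) → 2 Br⁻(aq) + Pb²⁺(aq); thus Q = [Br⁻(aq)]^2·[Pb²⁺(aq)].
Solving for the unknown gives log [Pb²⁺(aq)] = 0.144, so [Pb²⁺(aq)] ≈ 1.4 M.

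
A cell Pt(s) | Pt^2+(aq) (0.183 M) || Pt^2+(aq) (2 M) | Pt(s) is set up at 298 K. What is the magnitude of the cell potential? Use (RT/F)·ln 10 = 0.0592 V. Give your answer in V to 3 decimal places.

0.031 V

For a concentration cell E°cell = 0, since both electrodes use the same couple.
The compartment with the higher Pt^2+(aq) concentration (2 M) acts as the cathode; ions are reduced there and produced at the dilute (0.183 M) anode.
With n = 2, Ecell = −(0.0592/2)·log([dilute]/[conc]) = −(0.0592/2)·log(0.183/2) = +0.031 V.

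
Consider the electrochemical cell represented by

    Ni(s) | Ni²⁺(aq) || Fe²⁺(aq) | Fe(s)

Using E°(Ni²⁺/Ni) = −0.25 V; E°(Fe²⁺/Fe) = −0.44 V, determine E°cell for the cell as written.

By convention the left-hand electrode in cell notation is the anode (oxidation) and the right-hand electrode is the cathode (reduction).
E°cell = E°(right) − E°(left) = −0.44 − (−0.25) = −0.19 V.
The negative sign shows that, as written, the cell would require an external voltage to drive the reaction.

−0.19 V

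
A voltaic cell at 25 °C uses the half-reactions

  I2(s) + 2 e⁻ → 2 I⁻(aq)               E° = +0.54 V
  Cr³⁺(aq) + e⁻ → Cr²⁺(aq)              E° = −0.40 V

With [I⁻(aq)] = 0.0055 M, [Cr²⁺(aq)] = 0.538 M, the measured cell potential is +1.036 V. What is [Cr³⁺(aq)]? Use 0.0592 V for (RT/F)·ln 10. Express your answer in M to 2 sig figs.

2.3 M

I₂/I⁻ is the cathode (higher E°); E°cell = +0.54 − (−0.40) = +0.94 V with n = 2.
Since E = E° − (0.0592/n)·log Q, log Q = n(E° − E)/0.0592 = −3.243.
For I2(s) + 2 Cr²⁺(aq) → 2 I⁻(aq) + 2 Cr³⁺(aq), the reaction quotient is Q = ([I⁻(aq)]^2·[Cr³⁺(aq)]^2) / [Cr²⁺(aq)]^2.
Isolating [Cr³⁺(aq)] in Q = 10^{−3.243} yields log [Cr³⁺(aq)] = 0.369, i.e. 2.3 M.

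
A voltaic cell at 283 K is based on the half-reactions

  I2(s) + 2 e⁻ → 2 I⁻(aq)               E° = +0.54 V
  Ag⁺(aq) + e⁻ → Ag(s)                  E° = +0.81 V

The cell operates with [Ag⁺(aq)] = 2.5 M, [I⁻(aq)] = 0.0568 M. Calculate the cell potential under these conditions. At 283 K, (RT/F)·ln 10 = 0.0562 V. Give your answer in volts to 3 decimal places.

Ag⁺/Ag is reduced (cathode, E° = +0.81 V) and I₂/I⁻ is oxidized (anode).
The standard potential is +0.81 − (+0.54) = +0.27 V and the balanced reaction transfers n = 2 electrons.
For the overall reaction 2 Ag⁺(aq) + 2 I⁻(aq) → 2 Ag(s) + I2(s), Q = 1 / ([Ag⁺(aq)]^2·[I⁻(aq)]^2) = 49.6, giving log Q = 1.695.
E = E° − (0.0562/n)·log Q = +0.27 − (0.0562/2)(1.695) = +0.222 V.

+0.222 V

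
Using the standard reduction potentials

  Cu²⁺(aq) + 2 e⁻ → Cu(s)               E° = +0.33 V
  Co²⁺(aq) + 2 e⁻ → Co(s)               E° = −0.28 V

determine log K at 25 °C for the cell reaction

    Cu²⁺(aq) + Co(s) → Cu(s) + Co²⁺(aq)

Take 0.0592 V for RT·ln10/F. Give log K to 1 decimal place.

log K = 20.6

The Cu²⁺/Cu couple is reduced (cathode); E°cell = +0.33 − (−0.28) = +0.61 V with n = 2.
At equilibrium E = 0, so log K = nE°cell / 0.0592 = (2)(+0.61) / 0.0592 = 20.6.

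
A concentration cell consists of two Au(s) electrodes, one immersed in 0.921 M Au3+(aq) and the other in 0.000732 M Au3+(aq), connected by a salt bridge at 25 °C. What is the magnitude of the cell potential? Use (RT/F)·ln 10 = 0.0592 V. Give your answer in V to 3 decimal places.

0.061 V

For a concentration cell E°cell = 0, since both electrodes use the same couple.
The compartment with the higher Au3+(aq) concentration (0.921 M) acts as the cathode; ions are reduced there and produced at the dilute (0.000732 M) anode.
With n = 3, Ecell = −(0.0592/3)·log([dilute]/[conc]) = −(0.0592/3)·log(0.000732/0.921) = +0.061 V.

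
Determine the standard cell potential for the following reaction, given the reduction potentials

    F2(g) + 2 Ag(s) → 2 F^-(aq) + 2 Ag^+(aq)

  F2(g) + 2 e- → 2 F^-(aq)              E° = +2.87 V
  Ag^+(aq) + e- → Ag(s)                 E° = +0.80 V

+2.07 V

In the reaction as written, F2(g) is reduced (cathode) and Ag^+(aq) is produced by oxidation at the anode.
E°cell = E°(cathode) − E°(anode) = +2.87 − (+0.80) = +2.07 V.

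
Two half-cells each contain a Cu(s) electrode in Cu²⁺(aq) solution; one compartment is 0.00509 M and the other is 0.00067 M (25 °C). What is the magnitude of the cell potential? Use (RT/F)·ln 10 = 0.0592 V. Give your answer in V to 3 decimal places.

0.026 V

For a concentration cell E°cell = 0, since both electrodes use the same couple.
The compartment with the higher Cu²⁺(aq) concentration (0.00509 M) acts as the cathode; ions are reduced there and produced at the dilute (0.00067 M) anode.
With n = 2, Ecell = −(0.0592/2)·log([dilute]/[conc]) = −(0.0592/2)·log(0.00067/0.00509) = +0.026 V.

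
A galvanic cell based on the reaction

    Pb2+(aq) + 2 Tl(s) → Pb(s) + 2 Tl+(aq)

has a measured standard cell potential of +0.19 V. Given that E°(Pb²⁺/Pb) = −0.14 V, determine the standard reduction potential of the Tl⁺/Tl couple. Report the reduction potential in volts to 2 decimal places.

In the reaction as written the Pb²⁺/Pb couple is reduced (cathode) and Tl⁺/Tl is oxidized (anode), so E°cell = E°(Pb²⁺/Pb) − E°(Tl⁺/Tl).
E°(Tl⁺/Tl) = E°(cathode) − E°cell = −0.14 − (+0.19) = −0.33 V.

−0.33 V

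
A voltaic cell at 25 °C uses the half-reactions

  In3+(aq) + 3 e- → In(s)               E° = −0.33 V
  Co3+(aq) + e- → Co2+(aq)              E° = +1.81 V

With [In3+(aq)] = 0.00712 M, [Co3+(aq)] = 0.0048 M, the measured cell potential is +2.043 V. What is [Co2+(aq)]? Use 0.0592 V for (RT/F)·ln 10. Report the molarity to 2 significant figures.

1.1 M

The Co³⁺/Co²⁺ couple has the larger reduction potential, so it is the cathode: E°cell = +1.81 − (−0.33) = +2.14 V and n = 3.
Since E = E° − (0.0592/n)·log Q, log Q = n(E° − E)/0.0592 = 4.916.
The balanced reaction is 3 Co3+(aq) + In(s) → 3 Co2+(aq) + In3+(aq), so Q = ([Co2+(aq)]^3·[In3+(aq)]) / [Co3+(aq)]^3.
Isolating [Co2+(aq)] in Q = 10^{4.916} yields log [Co2+(aq)] = 0.036, i.e. 1.1 M.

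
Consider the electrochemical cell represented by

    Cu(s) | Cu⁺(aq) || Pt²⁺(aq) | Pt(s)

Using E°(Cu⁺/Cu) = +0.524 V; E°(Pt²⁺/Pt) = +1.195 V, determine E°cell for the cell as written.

By convention the left-hand electrode in cell notation is the anode (oxidation) and the right-hand electrode is the cathode (reduction).
E°cell = E°(right) − E°(left) = +1.195 − (+0.524) = +0.671 V.

+0.671 V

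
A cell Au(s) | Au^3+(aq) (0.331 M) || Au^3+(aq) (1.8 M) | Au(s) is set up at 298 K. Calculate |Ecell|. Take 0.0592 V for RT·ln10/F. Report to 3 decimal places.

0.015 V

For a concentration cell E°cell = 0, since both electrodes use the same couple.
The compartment with the higher Au^3+(aq) concentration (1.8 M) acts as the cathode; ions are reduced there and produced at the dilute (0.331 M) anode.
With n = 3, Ecell = −(0.0592/3)·log([dilute]/[conc]) = −(0.0592/3)·log(0.331/1.8) = +0.015 V.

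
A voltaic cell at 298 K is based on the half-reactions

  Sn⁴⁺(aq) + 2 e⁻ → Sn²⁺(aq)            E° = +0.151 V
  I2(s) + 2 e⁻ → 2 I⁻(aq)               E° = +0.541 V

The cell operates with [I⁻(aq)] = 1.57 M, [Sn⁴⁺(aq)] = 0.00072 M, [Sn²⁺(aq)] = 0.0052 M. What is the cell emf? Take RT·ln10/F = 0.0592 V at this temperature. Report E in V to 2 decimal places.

I₂/I⁻ is reduced (cathode, E° = +0.541 V) and Sn⁴⁺/Sn²⁺ is oxidized (anode).
E°cell = +0.541 − (+0.151) = +0.390 V, with n = 2 electrons transferred.
For the overall reaction I2(s) + Sn²⁺(aq) → 2 I⁻(aq) + Sn⁴⁺(aq), Q = ([I⁻(aq)]^2·[Sn⁴⁺(aq)]) / [Sn²⁺(aq)] = 0.341, giving log Q = −0.467.
E = E° − (0.0592/n)·log Q = +0.390 − (0.0592/2)(−0.467) = +0.40 V.

+0.40 V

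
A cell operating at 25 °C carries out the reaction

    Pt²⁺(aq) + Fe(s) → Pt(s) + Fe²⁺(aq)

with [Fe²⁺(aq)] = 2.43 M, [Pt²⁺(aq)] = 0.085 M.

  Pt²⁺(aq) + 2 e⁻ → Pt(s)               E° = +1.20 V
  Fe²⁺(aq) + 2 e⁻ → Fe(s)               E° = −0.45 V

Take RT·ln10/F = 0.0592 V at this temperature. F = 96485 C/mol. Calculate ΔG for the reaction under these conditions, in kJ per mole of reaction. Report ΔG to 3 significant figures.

E°cell = +1.20 − (−0.45) = +1.65 V; the balanced reaction transfers n = 2 electrons.
Q = [Fe²⁺(aq)] / [Pt²⁺(aq)] = 28.6, so log Q = 1.456 and E = +1.65 − (0.0592/2)(1.456) = +1.6069 V.
Then ΔG = −nFE = −2 × 96485 × +1.6069 J/mol = −310 kJ/mol.

−310 kJ/mol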